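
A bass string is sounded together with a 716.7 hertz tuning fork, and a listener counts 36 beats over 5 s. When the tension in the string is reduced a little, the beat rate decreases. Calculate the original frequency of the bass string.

Beat frequency = 36/5 = 7.2 Hz.
|f − 716.7| = 7.2, so the bass string was at either 709.5 Hz or 723.9 Hz.
Lower tension means lower frequency; the adjustment lowers the bass string's frequency.
The beat rate fell, so the adjustment moved the bass string toward 716.7 Hz — it must have started above the reference.

723.9 Hz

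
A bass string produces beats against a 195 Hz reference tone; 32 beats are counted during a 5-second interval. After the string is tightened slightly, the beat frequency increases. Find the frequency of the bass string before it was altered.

201.4 Hz

Beat frequency = 32/5 = 6.4 Hz.
|f − 195| = 6.4, so the bass string was at either 188.6 Hz or 201.4 Hz.
Increasing tension raises a string's frequency; the adjustment raises the bass string's frequency.
The beat rate rose, so the adjustment moved the bass string further from 195 Hz — it was already above the reference.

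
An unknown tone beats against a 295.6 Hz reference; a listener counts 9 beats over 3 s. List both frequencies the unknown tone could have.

292.6 Hz or 298.6 Hz

Beat frequency = 9/3 = 3 Hz.
|f − 295.6| = 3, so f = 295.6 ± 3.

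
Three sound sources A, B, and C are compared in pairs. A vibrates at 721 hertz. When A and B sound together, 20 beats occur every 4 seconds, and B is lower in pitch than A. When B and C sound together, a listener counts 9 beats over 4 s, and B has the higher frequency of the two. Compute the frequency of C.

A–B: Beat frequency = 20/4 = 5 Hz.
B is below A, so f_B = 721 − 5 = 716 Hz.
B–C: Beat frequency = 9/4 = 2.25 Hz.
C is below B, so f_C = 716 − 2.25 = 713.75 Hz.

713.75 Hz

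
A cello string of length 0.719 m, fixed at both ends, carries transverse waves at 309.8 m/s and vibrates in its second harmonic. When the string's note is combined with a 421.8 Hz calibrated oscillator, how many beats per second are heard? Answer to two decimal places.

For a string fixed at both ends, f_n = n·v/(2L) = 2·309.8/(2·0.719) = 430.8762 Hz.
f_beat = |430.8762 − 421.8| = 9.08 Hz.

9.08 Hz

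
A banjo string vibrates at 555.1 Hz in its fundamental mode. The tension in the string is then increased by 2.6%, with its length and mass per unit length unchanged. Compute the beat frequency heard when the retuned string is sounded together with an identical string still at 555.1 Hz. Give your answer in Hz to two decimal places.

7.17 Hz

For a string, f ∝ √T, so the new frequency is 555.1·√1.026 = 562.2700 Hz.
f_beat = |562.2700 − 555.1| = 7.17 Hz.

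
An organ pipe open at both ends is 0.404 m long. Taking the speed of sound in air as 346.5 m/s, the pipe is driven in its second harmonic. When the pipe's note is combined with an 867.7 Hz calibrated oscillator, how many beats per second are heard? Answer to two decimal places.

Open pipe: f_n = n·v/(2L) = 2·346.5/(2·0.404) = 857.6733 Hz.
f_beat = |857.6733 − 867.7| = 10.03 Hz.

10.03 Hz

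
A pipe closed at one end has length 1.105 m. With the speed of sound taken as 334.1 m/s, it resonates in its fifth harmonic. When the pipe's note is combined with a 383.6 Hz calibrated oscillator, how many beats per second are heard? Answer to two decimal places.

5.66 Hz

Closed pipe (odd harmonics): f_n = n·v/(4L) = 5·334.1/(4·1.105) = 377.9412 Hz.
f_beat = |377.9412 − 383.6| = 5.66 Hz.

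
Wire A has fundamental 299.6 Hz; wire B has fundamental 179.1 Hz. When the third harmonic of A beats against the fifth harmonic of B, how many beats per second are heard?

Third harmonic of the first: 3·299.6 = 898.8 Hz.
Fifth harmonic of the second: 5·179.1 = 895.5 Hz.
f_beat = |898.8 − 895.5| = 3.3 Hz.

3.3 Hz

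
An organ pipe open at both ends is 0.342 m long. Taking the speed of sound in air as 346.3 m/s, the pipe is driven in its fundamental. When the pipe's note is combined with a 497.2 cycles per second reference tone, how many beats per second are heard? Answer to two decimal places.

9.09 Hz

Open pipe: f_n = n·v/(2L) = 1·346.3/(2·0.342) = 506.2865 Hz.
f_beat = |506.2865 − 497.2| = 9.09 Hz.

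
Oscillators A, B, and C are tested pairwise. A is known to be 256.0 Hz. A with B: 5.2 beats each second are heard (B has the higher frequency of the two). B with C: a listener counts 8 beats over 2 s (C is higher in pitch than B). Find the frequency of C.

B is above A, so f_B = 256.0 + 5.2 = 261.2 Hz.
B–C: Beat frequency = 8/2 = 4 Hz.
C is above B, so f_C = 261.2 + 4 = 265.2 Hz.

265.2 Hz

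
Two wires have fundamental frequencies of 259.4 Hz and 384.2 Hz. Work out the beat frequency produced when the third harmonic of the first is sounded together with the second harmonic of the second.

Third harmonic of the first: 3·259.4 = 778.2 Hz.
Second harmonic of the second: 2·384.2 = 768.4 Hz.
f_beat = |778.2 − 768.4| = 9.8 Hz.

9.8 Hz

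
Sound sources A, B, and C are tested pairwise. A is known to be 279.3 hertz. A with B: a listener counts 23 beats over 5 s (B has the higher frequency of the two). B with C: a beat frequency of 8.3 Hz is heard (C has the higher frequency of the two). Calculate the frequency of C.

292.2 Hz

A–B: Beat frequency = 23/5 = 4.6 Hz.
B is above A, so f_B = 279.3 + 4.6 = 283.9 Hz.
C is above B, so f_C = 283.9 + 8.3 = 292.2 Hz.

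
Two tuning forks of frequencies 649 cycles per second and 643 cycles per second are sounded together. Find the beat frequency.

6 Hz

Beats arise from superposition of two nearby frequencies; the beat rate is |f₁ − f₂|.
|649 − 643| = 6 Hz.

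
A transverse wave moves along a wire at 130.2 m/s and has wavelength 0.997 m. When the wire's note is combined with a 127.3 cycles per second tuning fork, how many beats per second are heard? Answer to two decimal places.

3.29 Hz

Source frequency f = v/λ = 130.2/0.997 = 130.5918 Hz.
f_beat = |130.5918 − 127.3| = 3.29 Hz.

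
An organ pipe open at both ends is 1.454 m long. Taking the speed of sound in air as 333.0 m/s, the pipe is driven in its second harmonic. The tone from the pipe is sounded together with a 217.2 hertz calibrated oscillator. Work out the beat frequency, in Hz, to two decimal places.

11.82 Hz

Open pipe: f_n = n·v/(2L) = 2·333.0/(2·1.454) = 229.0234 Hz.
f_beat = |229.0234 − 217.2| = 11.82 Hz.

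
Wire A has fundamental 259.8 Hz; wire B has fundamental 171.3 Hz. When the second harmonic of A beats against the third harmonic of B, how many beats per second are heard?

5.7 Hz

Second harmonic of the first: 2·259.8 = 519.6 Hz.
Third harmonic of the second: 3·171.3 = 513.9 Hz.
f_beat = |519.6 − 513.9| = 5.7 Hz.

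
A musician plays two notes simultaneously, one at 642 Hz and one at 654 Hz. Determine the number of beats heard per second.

12 Hz

f_beat = |f₁ − f₂|.
|642 − 654| = 12 Hz.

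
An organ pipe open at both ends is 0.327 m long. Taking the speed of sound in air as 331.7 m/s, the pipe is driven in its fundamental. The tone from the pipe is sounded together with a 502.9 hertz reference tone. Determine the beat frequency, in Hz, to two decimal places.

Open pipe: f_n = n·v/(2L) = 1·331.7/(2·0.327) = 507.1865 Hz.
f_beat = |507.1865 − 502.9| = 4.29 Hz.

4.29 Hz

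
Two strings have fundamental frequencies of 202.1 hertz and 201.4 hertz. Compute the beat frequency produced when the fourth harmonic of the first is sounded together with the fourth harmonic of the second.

Fourth harmonic of the first: 4·202.1 = 808.4 Hz.
Fourth harmonic of the second: 4·201.4 = 805.6 Hz.
f_beat = |808.4 − 805.6| = 2.8 Hz.

2.8 Hz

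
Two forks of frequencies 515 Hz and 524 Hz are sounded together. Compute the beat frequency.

Beats arise from superposition of two nearby frequencies; the beat rate is |f₁ − f₂|.
|515 − 524| = 9 Hz.

9 Hz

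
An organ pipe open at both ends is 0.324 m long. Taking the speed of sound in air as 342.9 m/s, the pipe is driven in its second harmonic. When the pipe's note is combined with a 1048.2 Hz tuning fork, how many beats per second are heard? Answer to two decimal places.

Open pipe: f_n = n·v/(2L) = 2·342.9/(2·0.324) = 1058.3333 Hz.
f_beat = |1058.3333 − 1048.2| = 10.13 Hz.

10.13 Hz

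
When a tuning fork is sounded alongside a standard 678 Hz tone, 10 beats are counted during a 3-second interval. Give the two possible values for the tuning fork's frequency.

Beat frequency = 10/3 = 3.3333 Hz.
|f − 678| = 3.3333, so f = 678 ± 3.3333.

674.6667 Hz or 681.3333 Hz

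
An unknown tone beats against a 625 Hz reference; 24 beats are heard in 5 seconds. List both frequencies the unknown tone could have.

Beat frequency = 24/5 = 4.8 Hz.
|f − 625| = 4.8, so f = 625 ± 4.8.

620.2 Hz or 629.8 Hz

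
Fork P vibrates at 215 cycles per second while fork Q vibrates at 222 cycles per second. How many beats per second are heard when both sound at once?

7 Hz

f_beat = |f₁ − f₂|.
|215 − 222| = 7 Hz.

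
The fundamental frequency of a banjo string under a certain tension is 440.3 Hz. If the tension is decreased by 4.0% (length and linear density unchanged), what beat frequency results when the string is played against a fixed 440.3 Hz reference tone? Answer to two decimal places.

For a string, f ∝ √T, so the new frequency is 440.3·√0.960 = 431.4041 Hz.
f_beat = |431.4041 − 440.3| = 8.90 Hz.

8.90 Hz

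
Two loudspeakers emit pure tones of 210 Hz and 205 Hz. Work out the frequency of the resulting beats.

Beats arise from superposition of two nearby frequencies; the beat rate is |f₁ − f₂|.
|210 − 205| = 5 Hz.

5 Hz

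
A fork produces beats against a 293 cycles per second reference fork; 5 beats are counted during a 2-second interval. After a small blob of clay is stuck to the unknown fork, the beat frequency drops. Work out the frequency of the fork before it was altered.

Beat frequency = 5/2 = 2.5 Hz.
|f − 293| = 2.5, so the fork was at either 290.5 Hz or 295.5 Hz.
Adding mass to a fork lowers its frequency; the adjustment lowers the fork's frequency.
The beat rate fell, so the adjustment moved the fork toward 293 Hz — it must have started above the reference.

295.5 Hz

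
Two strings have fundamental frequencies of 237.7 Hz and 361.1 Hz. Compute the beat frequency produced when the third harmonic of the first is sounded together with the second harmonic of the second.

9.1 Hz

Third harmonic of the first: 3·237.7 = 713.1 Hz.
Second harmonic of the second: 2·361.1 = 722.2 Hz.
f_beat = |713.1 − 722.2| = 9.1 Hz.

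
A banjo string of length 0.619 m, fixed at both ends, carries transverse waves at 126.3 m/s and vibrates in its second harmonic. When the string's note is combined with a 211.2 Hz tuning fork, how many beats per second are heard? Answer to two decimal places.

7.16 Hz

For a string fixed at both ends, f_n = n·v/(2L) = 2·126.3/(2·0.619) = 204.0388 Hz.
f_beat = |204.0388 − 211.2| = 7.16 Hz.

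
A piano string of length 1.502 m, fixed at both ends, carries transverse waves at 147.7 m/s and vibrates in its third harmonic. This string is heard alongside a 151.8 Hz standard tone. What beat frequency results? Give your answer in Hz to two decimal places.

For a string fixed at both ends, f_n = n·v/(2L) = 3·147.7/(2·1.502) = 147.5033 Hz.
f_beat = |147.5033 − 151.8| = 4.30 Hz.

4.30 Hz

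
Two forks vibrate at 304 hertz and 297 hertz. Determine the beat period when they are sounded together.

0.143 s

f_beat = |304 − 297| = 7 Hz.
Beat period T = 1 / f_beat = 1 / 7 s.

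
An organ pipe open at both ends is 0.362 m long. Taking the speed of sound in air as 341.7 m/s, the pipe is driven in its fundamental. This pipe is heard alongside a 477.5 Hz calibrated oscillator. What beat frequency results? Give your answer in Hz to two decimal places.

5.54 Hz

Open pipe: f_n = n·v/(2L) = 1·341.7/(2·0.362) = 471.9613 Hz.
f_beat = |471.9613 − 477.5| = 5.54 Hz.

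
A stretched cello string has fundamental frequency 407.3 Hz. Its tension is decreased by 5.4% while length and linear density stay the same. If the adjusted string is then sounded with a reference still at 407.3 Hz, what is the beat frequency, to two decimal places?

11.15 Hz

For a string, f ∝ √T, so the new frequency is 407.3·√0.946 = 396.1503 Hz.
f_beat = |396.1503 − 407.3| = 11.15 Hz.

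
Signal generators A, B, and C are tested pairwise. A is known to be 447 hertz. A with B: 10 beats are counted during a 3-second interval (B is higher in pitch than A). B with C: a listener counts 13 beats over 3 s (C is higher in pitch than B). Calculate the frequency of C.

A–B: Beat frequency = 10/3 = 3.3333 Hz.
B is above A, so f_B = 447 + 3.3333 = 450.3333 Hz.
B–C: Beat frequency = 13/3 = 4.3333 Hz.
C is above B, so f_C = 450.3333 + 4.3333 = 454.6667 Hz.

454.6667 Hz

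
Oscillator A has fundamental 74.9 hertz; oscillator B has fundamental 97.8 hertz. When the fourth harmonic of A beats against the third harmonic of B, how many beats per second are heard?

6.2 Hz

Fourth harmonic of the first: 4·74.9 = 299.6 Hz.
Third harmonic of the second: 3·97.8 = 293.4 Hz.
f_beat = |299.6 − 293.4| = 6.2 Hz.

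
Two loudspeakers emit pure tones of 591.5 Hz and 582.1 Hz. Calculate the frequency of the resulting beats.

9.4 Hz

f_beat = |f₁ − f₂|.
|591.5 − 582.1| = 9.4 Hz.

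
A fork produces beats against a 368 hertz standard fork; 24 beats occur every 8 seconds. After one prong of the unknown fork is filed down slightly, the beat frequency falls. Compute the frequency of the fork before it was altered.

Beat frequency = 24/8 = 3 Hz.
|f − 368| = 3, so the fork was at either 365 Hz or 371 Hz.
Filing a prong removes mass and raises the fork's frequency; the adjustment raises the fork's frequency.
The beat rate fell, so the adjustment moved the fork toward 368 Hz — it must have started below the reference.

365 Hz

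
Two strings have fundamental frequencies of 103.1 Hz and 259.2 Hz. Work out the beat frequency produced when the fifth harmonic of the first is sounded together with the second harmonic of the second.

Fifth harmonic of the first: 5·103.1 = 515.5 Hz.
Second harmonic of the second: 2·259.2 = 518.4 Hz.
f_beat = |515.5 − 518.4| = 2.9 Hz.

2.9 Hz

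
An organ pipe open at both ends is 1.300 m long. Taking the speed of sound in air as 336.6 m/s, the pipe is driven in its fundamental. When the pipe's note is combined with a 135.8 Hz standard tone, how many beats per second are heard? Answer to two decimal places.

6.34 Hz

Open pipe: f_n = n·v/(2L) = 1·336.6/(2·1.300) = 129.4615 Hz.
f_beat = |129.4615 − 135.8| = 6.34 Hz.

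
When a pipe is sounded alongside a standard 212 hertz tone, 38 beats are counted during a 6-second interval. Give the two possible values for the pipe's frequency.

Beat frequency = 38/6 = 6.3333 Hz.
|f − 212| = 6.3333, so f = 212 ± 6.3333.

205.6667 Hz or 218.3333 Hz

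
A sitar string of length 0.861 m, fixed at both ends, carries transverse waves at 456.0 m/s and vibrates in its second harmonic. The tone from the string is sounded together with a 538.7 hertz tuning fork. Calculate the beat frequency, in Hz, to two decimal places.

For a string fixed at both ends, f_n = n·v/(2L) = 2·456.0/(2·0.861) = 529.6167 Hz.
f_beat = |529.6167 − 538.7| = 9.08 Hz.

9.08 Hz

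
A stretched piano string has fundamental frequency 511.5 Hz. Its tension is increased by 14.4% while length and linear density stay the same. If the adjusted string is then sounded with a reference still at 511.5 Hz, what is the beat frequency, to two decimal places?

35.59 Hz

For a string, f ∝ √T, so the new frequency is 511.5·√1.144 = 547.0898 Hz.
f_beat = |547.0898 − 511.5| = 35.59 Hz.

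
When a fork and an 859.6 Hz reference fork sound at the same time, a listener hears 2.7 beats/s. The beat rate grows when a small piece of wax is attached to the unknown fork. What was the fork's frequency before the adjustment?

856.9 Hz

|f − 859.6| = 2.7, so the fork was at either 856.9 Hz or 862.3 Hz.
Loading a fork with wax lowers its frequency; the adjustment lowers the fork's frequency.
The beat rate rose, so the adjustment moved the fork further from 859.6 Hz — it was already below the reference.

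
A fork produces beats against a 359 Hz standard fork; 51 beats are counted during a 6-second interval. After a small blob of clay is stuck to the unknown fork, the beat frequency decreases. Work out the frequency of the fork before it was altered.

367.5 Hz

Beat frequency = 51/6 = 8.5 Hz.
|f − 359| = 8.5, so the fork was at either 350.5 Hz or 367.5 Hz.
Adding mass to a fork lowers its frequency; the adjustment lowers the fork's frequency.
The beat rate fell, so the adjustment moved the fork toward 359 Hz — it must have started above the reference.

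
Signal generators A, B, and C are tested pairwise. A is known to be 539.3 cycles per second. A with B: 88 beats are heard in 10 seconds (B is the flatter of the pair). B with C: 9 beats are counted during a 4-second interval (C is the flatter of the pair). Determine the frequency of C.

528.25 Hz

A–B: Beat frequency = 88/10 = 8.8 Hz.
B is below A, so f_B = 539.3 − 8.8 = 530.5 Hz.
B–C: Beat frequency = 9/4 = 2.25 Hz.
C is below B, so f_C = 530.5 − 2.25 = 528.25 Hz.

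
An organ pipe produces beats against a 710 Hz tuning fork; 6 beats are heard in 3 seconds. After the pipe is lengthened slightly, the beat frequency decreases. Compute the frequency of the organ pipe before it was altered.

712 Hz

Beat frequency = 6/3 = 2 Hz.
|f − 710| = 2, so the organ pipe was at either 708 Hz or 712 Hz.
A longer pipe has a lower fundamental; the adjustment lowers the organ pipe's frequency.
The beat rate fell, so the adjustment moved the organ pipe toward 710 Hz — it must have started above the reference.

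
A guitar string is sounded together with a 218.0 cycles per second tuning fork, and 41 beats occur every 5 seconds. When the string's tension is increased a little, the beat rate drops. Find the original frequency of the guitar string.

Beat frequency = 41/5 = 8.2 Hz.
|f − 218.0| = 8.2, so the guitar string was at either 209.8 Hz or 226.2 Hz.
Higher tension means higher frequency; the adjustment raises the guitar string's frequency.
The beat rate fell, so the adjustment moved the guitar string toward 218.0 Hz — it must have started below the reference.

209.8 Hz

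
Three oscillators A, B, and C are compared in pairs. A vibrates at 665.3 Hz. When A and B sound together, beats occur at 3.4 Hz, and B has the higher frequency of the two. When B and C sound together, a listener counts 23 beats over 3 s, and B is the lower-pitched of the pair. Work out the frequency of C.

B is above A, so f_B = 665.3 + 3.4 = 668.7 Hz.
B–C: Beat frequency = 23/3 = 7.6667 Hz.
C is above B, so f_C = 668.7 + 7.6667 = 676.3667 Hz.

676.3667 Hz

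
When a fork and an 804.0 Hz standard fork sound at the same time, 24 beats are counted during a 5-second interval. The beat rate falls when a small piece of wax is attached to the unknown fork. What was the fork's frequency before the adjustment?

Beat frequency = 24/5 = 4.8 Hz.
|f − 804.0| = 4.8, so the fork was at either 799.2 Hz or 808.8 Hz.
Loading a fork with wax lowers its frequency; the adjustment lowers the fork's frequency.
The beat rate fell, so the adjustment moved the fork toward 804.0 Hz — it must have started above the reference.

808.8 Hz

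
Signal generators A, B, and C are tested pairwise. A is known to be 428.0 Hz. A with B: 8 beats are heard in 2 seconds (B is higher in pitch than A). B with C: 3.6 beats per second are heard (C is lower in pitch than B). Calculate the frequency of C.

A–B: Beat frequency = 8/2 = 4 Hz.
B is above A, so f_B = 428.0 + 4 = 432 Hz.
C is below B, so f_C = 432 − 3.6 = 428.4 Hz.

428.4 Hz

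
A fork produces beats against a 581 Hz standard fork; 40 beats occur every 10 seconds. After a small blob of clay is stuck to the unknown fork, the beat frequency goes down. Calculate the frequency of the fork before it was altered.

585 Hz

Beat frequency = 40/10 = 4 Hz.
|f − 581| = 4, so the fork was at either 577 Hz or 585 Hz.
Adding mass to a fork lowers its frequency; the adjustment lowers the fork's frequency.
The beat rate fell, so the adjustment moved the fork toward 581 Hz — it must have started above the reference.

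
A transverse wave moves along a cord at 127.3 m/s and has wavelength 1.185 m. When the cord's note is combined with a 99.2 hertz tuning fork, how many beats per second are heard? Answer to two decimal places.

8.23 Hz

Source frequency f = v/λ = 127.3/1.185 = 107.4262 Hz.
f_beat = |107.4262 − 99.2| = 8.23 Hz.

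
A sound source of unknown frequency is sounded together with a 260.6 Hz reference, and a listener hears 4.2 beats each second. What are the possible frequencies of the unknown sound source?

256.4 Hz or 264.8 Hz

|f − 260.6| = 4.2, so f = 260.6 ± 4.2.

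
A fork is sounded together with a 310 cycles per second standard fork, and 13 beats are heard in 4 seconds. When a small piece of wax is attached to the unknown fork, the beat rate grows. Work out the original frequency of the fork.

306.75 Hz

Beat frequency = 13/4 = 3.25 Hz.
|f − 310| = 3.25, so the fork was at either 306.75 Hz or 313.25 Hz.
Loading a fork with wax lowers its frequency; the adjustment lowers the fork's frequency.
The beat rate rose, so the adjustment moved the fork further from 310 Hz — it was already below the reference.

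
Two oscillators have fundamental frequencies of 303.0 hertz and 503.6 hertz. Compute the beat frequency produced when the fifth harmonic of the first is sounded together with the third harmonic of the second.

Fifth harmonic of the first: 5·303.0 = 1515.0 Hz.
Third harmonic of the second: 3·503.6 = 1510.8 Hz.
f_beat = |1515.0 − 1510.8| = 4.2 Hz.

4.2 Hz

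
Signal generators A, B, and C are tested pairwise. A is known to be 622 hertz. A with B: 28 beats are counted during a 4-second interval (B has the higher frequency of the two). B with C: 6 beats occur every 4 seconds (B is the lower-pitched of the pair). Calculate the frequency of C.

A–B: Beat frequency = 28/4 = 7 Hz.
B is above A, so f_B = 622 + 7 = 629 Hz.
B–C: Beat frequency = 6/4 = 1.5 Hz.
C is above B, so f_C = 629 + 1.5 = 630.5 Hz.

630.5 Hz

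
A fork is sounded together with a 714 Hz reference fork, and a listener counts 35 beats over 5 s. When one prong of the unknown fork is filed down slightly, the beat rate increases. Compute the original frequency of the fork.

Beat frequency = 35/5 = 7 Hz.
|f − 714| = 7, so the fork was at either 707 Hz or 721 Hz.
Filing a prong removes mass and raises the fork's frequency; the adjustment raises the fork's frequency.
The beat rate rose, so the adjustment moved the fork further from 714 Hz — it was already above the reference.

721 Hz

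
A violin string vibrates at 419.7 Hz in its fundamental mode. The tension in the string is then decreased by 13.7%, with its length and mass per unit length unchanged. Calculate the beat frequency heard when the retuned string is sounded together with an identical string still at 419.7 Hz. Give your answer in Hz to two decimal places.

29.81 Hz

For a string, f ∝ √T, so the new frequency is 419.7·√0.863 = 389.8920 Hz.
f_beat = |389.8920 − 419.7| = 29.81 Hz.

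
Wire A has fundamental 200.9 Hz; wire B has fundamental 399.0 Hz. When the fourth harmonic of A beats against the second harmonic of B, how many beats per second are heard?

Fourth harmonic of the first: 4·200.9 = 803.6 Hz.
Second harmonic of the second: 2·399.0 = 798.0 Hz.
f_beat = |803.6 − 798.0| = 5.6 Hz.

5.6 Hz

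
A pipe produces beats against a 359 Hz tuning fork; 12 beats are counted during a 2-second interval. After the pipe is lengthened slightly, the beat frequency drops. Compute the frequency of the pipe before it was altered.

Beat frequency = 12/2 = 6 Hz.
|f − 359| = 6, so the pipe was at either 353 Hz or 365 Hz.
A longer pipe has a lower fundamental; the adjustment lowers the pipe's frequency.
The beat rate fell, so the adjustment moved the pipe toward 359 Hz — it must have started above the reference.

365 Hz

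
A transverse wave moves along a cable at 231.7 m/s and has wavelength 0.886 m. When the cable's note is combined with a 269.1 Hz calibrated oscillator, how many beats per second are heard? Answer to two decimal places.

7.59 Hz

Source frequency f = v/λ = 231.7/0.886 = 261.5124 Hz.
f_beat = |261.5124 − 269.1| = 7.59 Hz.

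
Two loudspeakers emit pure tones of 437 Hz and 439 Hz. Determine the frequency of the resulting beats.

2 Hz

Beats arise from superposition of two nearby frequencies; the beat rate is |f₁ − f₂|.
|437 − 439| = 2 Hz.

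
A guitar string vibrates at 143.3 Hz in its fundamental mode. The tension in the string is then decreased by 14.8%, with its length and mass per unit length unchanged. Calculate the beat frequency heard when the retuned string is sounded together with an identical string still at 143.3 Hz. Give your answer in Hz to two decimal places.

11.03 Hz

For a string, f ∝ √T, so the new frequency is 143.3·√0.852 = 132.2714 Hz.
f_beat = |132.2714 − 143.3| = 11.03 Hz.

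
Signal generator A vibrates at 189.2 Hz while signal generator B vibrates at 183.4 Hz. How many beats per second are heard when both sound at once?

The beat frequency equals the magnitude of the frequency difference.
|189.2 − 183.4| = 5.8 Hz.

5.8 Hz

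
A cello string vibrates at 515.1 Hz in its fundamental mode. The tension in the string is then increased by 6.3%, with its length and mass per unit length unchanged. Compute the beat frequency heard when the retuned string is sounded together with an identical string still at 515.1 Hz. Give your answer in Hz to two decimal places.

For a string, f ∝ √T, so the new frequency is 515.1·√1.063 = 531.0778 Hz.
f_beat = |531.0778 − 515.1| = 15.98 Hz.

15.98 Hz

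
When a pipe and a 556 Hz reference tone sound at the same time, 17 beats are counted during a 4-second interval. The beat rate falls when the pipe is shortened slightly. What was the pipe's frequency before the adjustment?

551.75 Hz

Beat frequency = 17/4 = 4.25 Hz.
|f − 556| = 4.25, so the pipe was at either 551.75 Hz or 560.25 Hz.
A shorter pipe has a higher fundamental; the adjustment raises the pipe's frequency.
The beat rate fell, so the adjustment moved the pipe toward 556 Hz — it must have started below the reference.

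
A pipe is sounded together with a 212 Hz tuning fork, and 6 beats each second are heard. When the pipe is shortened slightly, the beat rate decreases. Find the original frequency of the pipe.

|f − 212| = 6, so the pipe was at either 206 Hz or 218 Hz.
A shorter pipe has a higher fundamental; the adjustment raises the pipe's frequency.
The beat rate fell, so the adjustment moved the pipe toward 212 Hz — it must have started below the reference.

206 Hz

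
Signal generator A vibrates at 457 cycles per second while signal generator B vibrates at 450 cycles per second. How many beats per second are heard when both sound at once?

The beat frequency equals the magnitude of the frequency difference.
|457 − 450| = 7 Hz.

7 Hz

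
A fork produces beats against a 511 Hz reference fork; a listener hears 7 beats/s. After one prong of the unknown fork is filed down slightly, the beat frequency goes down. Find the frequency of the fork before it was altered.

504 Hz

|f − 511| = 7, so the fork was at either 504 Hz or 518 Hz.
Filing a prong removes mass and raises the fork's frequency; the adjustment raises the fork's frequency.
The beat rate fell, so the adjustment moved the fork toward 511 Hz — it must have started below the reference.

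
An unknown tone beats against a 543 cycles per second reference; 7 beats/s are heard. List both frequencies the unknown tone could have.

536 Hz or 550 Hz

|f − 543| = 7, so f = 543 ± 7.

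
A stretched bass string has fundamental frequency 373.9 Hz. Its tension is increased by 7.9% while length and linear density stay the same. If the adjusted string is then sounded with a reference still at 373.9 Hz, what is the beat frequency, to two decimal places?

14.49 Hz

For a string, f ∝ √T, so the new frequency is 373.9·√1.079 = 388.3883 Hz.
f_beat = |388.3883 − 373.9| = 14.49 Hz.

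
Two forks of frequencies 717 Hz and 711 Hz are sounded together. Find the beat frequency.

f_beat = |f₁ − f₂|.
|717 − 711| = 6 Hz.

6 Hz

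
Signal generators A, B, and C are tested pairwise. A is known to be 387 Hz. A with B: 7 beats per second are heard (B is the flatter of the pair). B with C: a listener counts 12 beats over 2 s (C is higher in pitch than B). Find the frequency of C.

386 Hz

B is below A, so f_B = 387 − 7 = 380 Hz.
B–C: Beat frequency = 12/2 = 6 Hz.
C is above B, so f_C = 380 + 6 = 386 Hz.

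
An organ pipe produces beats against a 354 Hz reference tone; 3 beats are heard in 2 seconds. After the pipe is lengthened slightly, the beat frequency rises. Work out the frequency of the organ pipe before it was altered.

Beat frequency = 3/2 = 1.5 Hz.
|f − 354| = 1.5, so the organ pipe was at either 352.5 Hz or 355.5 Hz.
A longer pipe has a lower fundamental; the adjustment lowers the organ pipe's frequency.
The beat rate rose, so the adjustment moved the organ pipe further from 354 Hz — it was already below the reference.

352.5 Hz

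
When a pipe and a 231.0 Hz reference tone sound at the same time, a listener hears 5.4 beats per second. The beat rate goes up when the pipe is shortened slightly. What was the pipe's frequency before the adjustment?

|f − 231.0| = 5.4, so the pipe was at either 225.6 Hz or 236.4 Hz.
A shorter pipe has a higher fundamental; the adjustment raises the pipe's frequency.
The beat rate rose, so the adjustment moved the pipe further from 231.0 Hz — it was already above the reference.

236.4 Hz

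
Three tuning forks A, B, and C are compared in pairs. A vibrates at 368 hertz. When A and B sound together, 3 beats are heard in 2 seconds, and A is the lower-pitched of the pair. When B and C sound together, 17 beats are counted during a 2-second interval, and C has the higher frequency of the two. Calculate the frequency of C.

A–B: Beat frequency = 3/2 = 1.5 Hz.
B is above A, so f_B = 368 + 1.5 = 369.5 Hz.
B–C: Beat frequency = 17/2 = 8.5 Hz.
C is above B, so f_C = 369.5 + 8.5 = 378 Hz.

378 Hz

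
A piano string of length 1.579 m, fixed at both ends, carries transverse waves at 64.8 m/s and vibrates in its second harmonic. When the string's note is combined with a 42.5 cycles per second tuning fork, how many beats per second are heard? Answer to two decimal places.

For a string fixed at both ends, f_n = n·v/(2L) = 2·64.8/(2·1.579) = 41.0386 Hz.
f_beat = |41.0386 − 42.5| = 1.46 Hz.

1.46 Hz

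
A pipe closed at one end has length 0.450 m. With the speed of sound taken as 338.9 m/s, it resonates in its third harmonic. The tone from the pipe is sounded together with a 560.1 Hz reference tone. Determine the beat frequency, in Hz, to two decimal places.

4.73 Hz

Closed pipe (odd harmonics): f_n = n·v/(4L) = 3·338.9/(4·0.450) = 564.8333 Hz.
f_beat = |564.8333 − 560.1| = 4.73 Hz.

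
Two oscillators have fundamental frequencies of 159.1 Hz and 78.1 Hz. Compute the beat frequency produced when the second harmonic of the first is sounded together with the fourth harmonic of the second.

Second harmonic of the first: 2·159.1 = 318.2 Hz.
Fourth harmonic of the second: 4·78.1 = 312.4 Hz.
f_beat = |318.2 − 312.4| = 5.8 Hz.

5.8 Hz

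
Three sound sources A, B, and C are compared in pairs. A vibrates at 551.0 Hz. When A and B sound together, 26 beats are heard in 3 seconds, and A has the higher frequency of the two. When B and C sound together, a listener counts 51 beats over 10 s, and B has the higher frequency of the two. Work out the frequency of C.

A–B: Beat frequency = 26/3 = 8.6667 Hz.
B is below A, so f_B = 551.0 − 8.6667 = 542.3333 Hz.
B–C: Beat frequency = 51/10 = 5.1 Hz.
C is below B, so f_C = 542.3333 − 5.1 = 537.2333 Hz.

537.2333 Hz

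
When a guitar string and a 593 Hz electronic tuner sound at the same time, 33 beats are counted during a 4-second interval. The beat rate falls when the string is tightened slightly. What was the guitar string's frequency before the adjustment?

Beat frequency = 33/4 = 8.25 Hz.
|f − 593| = 8.25, so the guitar string was at either 584.75 Hz or 601.25 Hz.
Increasing tension raises a string's frequency; the adjustment raises the guitar string's frequency.
The beat rate fell, so the adjustment moved the guitar string toward 593 Hz — it must have started below the reference.

584.75 Hz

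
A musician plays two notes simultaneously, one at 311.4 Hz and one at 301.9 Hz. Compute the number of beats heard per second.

f_beat = |f₁ − f₂|.
|311.4 − 301.9| = 9.5 Hz.

9.5 Hz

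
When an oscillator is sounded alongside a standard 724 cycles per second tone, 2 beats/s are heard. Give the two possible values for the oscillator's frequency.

|f − 724| = 2, so f = 724 ± 2.

722 Hz or 726 Hz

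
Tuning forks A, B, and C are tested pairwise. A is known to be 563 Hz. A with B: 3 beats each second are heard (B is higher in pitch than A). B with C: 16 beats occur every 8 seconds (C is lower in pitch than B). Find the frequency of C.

B is above A, so f_B = 563 + 3 = 566 Hz.
B–C: Beat frequency = 16/8 = 2 Hz.
C is below B, so f_C = 566 − 2 = 564 Hz.

564 Hz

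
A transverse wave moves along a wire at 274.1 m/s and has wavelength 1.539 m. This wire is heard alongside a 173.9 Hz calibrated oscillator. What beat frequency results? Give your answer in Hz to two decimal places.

Source frequency f = v/λ = 274.1/1.539 = 178.1027 Hz.
f_beat = |178.1027 − 173.9| = 4.20 Hz.

4.20 Hz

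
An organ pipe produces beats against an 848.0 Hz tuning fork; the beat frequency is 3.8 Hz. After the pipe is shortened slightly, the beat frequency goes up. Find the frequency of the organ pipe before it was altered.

851.8 Hz

|f − 848.0| = 3.8, so the organ pipe was at either 844.2 Hz or 851.8 Hz.
A shorter pipe has a higher fundamental; the adjustment raises the organ pipe's frequency.
The beat rate rose, so the adjustment moved the organ pipe further from 848.0 Hz — it was already above the reference.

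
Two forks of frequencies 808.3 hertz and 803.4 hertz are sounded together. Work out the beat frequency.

4.9 Hz

f_beat = |f₁ − f₂|.
|808.3 − 803.4| = 4.9 Hz.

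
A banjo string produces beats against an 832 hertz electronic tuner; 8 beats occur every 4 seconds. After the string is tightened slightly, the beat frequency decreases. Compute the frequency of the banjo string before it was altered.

Beat frequency = 8/4 = 2 Hz.
|f − 832| = 2, so the banjo string was at either 830 Hz or 834 Hz.
Increasing tension raises a string's frequency; the adjustment raises the banjo string's frequency.
The beat rate fell, so the adjustment moved the banjo string toward 832 Hz — it must have started below the reference.

830 Hz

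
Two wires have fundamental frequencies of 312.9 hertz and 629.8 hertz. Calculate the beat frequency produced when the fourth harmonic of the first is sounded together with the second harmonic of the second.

Fourth harmonic of the first: 4·312.9 = 1251.6 Hz.
Second harmonic of the second: 2·629.8 = 1259.6 Hz.
f_beat = |1251.6 − 1259.6| = 8.0 Hz.

8.0 Hz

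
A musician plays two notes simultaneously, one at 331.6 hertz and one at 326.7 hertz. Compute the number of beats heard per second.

4.9 Hz

f_beat = |f₁ − f₂|.
|331.6 − 326.7| = 4.9 Hz.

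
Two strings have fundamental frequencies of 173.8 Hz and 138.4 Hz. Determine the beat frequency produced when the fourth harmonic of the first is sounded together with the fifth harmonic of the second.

Fourth harmonic of the first: 4·173.8 = 695.2 Hz.
Fifth harmonic of the second: 5·138.4 = 692.0 Hz.
f_beat = |695.2 − 692.0| = 3.2 Hz.

3.2 Hz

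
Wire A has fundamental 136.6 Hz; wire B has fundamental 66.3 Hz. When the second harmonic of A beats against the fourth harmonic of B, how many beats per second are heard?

Second harmonic of the first: 2·136.6 = 273.2 Hz.
Fourth harmonic of the second: 4·66.3 = 265.2 Hz.
f_beat = |273.2 − 265.2| = 8.0 Hz.

8.0 Hz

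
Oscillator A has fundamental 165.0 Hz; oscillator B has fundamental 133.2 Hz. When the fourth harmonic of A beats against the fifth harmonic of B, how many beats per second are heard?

Fourth harmonic of the first: 4·165.0 = 660.0 Hz.
Fifth harmonic of the second: 5·133.2 = 666.0 Hz.
f_beat = |660.0 − 666.0| = 6.0 Hz.

6.0 Hz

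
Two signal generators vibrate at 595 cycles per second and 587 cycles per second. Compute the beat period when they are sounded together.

f_beat = |595 − 587| = 8 Hz.
Beat period T = 1 / f_beat = 1 / 8 s.

0.125 s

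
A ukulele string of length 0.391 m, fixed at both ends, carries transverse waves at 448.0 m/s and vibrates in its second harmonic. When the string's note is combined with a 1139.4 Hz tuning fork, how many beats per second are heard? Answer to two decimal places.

For a string fixed at both ends, f_n = n·v/(2L) = 2·448.0/(2·0.391) = 1145.7801 Hz.
f_beat = |1145.7801 − 1139.4| = 6.38 Hz.

6.38 Hz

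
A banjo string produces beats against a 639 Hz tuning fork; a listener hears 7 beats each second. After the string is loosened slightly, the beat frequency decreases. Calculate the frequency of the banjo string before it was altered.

646 Hz

|f − 639| = 7, so the banjo string was at either 632 Hz or 646 Hz.
Reducing tension lowers a string's frequency; the adjustment lowers the banjo string's frequency.
The beat rate fell, so the adjustment moved the banjo string toward 639 Hz — it must have started above the reference.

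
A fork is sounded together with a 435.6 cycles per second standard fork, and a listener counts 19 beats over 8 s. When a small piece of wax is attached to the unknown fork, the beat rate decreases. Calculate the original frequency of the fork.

Beat frequency = 19/8 = 2.375 Hz.
|f − 435.6| = 2.375, so the fork was at either 433.225 Hz or 437.975 Hz.
Loading a fork with wax lowers its frequency; the adjustment lowers the fork's frequency.
The beat rate fell, so the adjustment moved the fork toward 435.6 Hz — it must have started above the reference.

437.975 Hz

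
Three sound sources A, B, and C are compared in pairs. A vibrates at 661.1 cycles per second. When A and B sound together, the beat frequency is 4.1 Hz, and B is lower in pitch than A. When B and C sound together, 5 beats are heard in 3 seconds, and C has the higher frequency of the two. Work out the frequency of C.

658.6667 Hz

B is below A, so f_B = 661.1 − 4.1 = 657 Hz.
B–C: Beat frequency = 5/3 = 1.6667 Hz.
C is above B, so f_C = 657 + 1.6667 = 658.6667 Hz.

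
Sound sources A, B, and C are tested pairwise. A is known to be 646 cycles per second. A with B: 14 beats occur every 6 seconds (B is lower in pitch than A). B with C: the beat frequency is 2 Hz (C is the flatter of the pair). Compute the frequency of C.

A–B: Beat frequency = 14/6 = 2.3333 Hz.
B is below A, so f_B = 646 − 2.3333 = 643.6667 Hz.
C is below B, so f_C = 643.6667 − 2 = 641.6667 Hz.

641.6667 Hz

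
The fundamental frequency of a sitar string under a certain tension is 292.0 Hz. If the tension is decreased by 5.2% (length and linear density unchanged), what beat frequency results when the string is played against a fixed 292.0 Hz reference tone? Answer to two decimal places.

For a string, f ∝ √T, so the new frequency is 292.0·√0.948 = 284.3067 Hz.
f_beat = |284.3067 − 292.0| = 7.69 Hz.

7.69 Hz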